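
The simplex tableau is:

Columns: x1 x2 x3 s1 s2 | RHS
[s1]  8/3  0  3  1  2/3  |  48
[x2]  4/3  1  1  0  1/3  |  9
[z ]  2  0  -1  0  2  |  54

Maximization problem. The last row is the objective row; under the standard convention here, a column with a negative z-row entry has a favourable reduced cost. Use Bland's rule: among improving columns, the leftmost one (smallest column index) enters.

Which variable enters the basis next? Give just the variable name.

Objective-row coefficients: x1: 2, x2: 0, x3: -1, s1: 0, s2: 2.
Improving columns: x3. Bland's rule picks the smallest column index → x3.

x3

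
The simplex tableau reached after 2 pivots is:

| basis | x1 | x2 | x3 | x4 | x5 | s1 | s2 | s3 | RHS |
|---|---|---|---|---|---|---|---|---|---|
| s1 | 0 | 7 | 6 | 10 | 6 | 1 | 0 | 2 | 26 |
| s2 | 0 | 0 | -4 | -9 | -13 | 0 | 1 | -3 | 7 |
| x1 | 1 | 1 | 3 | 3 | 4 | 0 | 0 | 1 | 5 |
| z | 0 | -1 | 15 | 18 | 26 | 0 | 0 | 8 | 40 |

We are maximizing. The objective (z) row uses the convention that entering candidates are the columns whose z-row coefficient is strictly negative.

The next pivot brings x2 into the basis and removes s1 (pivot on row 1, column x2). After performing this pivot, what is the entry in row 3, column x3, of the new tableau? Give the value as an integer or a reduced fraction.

Pivot element is row 1, column x2: 7.
Normalize row 1: new (row 1, x3) = 6/7 = 6/7.
row 3 ← row 3 − 1·(new row 1): 3 − 1·(6/7) = 15/7.

15/7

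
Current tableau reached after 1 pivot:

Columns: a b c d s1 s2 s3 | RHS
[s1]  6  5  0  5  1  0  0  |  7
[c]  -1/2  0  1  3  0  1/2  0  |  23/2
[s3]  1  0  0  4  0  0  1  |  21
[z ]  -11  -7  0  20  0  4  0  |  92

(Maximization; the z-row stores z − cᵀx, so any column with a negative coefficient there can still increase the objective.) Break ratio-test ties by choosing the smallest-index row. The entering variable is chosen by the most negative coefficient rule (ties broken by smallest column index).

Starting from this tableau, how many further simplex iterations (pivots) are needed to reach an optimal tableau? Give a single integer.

1

pivot: a in, s1 out → z = 629/6
No improving column remains; optimal.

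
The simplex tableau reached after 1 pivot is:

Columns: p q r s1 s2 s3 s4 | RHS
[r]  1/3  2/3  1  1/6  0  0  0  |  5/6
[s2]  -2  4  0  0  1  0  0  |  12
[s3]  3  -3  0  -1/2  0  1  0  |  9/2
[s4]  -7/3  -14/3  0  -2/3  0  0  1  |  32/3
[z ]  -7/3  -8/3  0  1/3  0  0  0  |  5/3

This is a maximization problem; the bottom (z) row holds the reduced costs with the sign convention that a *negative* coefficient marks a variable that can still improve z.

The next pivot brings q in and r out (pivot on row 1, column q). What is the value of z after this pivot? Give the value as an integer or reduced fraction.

Minimum ratio for q: (5/6)/(2/3) = 5/4.
z changes by −(z-row coeff of q)·ratio = −(-8/3)·(5/4) = 10/3.
New z = 5/3 + (10/3) = 5.

5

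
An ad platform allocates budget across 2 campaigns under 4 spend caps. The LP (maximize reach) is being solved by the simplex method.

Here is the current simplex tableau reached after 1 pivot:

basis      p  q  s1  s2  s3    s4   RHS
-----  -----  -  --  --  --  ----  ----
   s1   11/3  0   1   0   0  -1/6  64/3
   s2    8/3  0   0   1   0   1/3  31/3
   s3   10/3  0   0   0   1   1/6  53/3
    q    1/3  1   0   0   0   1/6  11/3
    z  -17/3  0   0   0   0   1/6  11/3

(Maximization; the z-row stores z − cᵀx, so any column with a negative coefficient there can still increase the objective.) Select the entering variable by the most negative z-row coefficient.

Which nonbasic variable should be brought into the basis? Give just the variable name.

Objective-row coefficients: p: -17/3, q: 0, s1: 0, s2: 0, s3: 0, s4: 1/6.
The most negative is -17/3 in column p, so p enters.

p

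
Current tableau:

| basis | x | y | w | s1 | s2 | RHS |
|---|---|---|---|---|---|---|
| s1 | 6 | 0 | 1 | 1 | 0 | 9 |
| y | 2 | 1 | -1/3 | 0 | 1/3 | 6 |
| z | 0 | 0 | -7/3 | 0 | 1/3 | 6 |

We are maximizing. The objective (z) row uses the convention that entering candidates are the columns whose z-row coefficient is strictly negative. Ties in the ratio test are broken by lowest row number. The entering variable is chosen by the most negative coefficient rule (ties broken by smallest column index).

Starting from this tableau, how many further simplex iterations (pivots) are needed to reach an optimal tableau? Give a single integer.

1

pivot: w in, s1 out → z = 27
No improving column remains; optimal.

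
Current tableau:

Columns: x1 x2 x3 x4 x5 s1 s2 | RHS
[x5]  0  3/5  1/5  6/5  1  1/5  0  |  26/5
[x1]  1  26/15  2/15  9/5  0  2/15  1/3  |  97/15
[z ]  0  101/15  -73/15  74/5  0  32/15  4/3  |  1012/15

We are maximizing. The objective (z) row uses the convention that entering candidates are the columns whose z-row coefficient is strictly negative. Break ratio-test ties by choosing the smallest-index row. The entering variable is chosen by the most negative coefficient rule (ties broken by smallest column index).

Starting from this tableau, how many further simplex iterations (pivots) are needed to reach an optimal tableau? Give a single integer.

pivot: x3 in, x5 out → z = 194
No improving column remains; optimal.

1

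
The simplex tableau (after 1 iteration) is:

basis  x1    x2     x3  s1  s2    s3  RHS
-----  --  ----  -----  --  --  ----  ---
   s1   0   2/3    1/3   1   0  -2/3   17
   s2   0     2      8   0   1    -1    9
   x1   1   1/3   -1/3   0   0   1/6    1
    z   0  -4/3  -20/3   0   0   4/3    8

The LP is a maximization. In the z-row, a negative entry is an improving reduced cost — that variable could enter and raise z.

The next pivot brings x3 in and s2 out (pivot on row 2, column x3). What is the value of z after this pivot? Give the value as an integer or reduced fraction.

Minimum ratio for x3: 9/8 = 9/8.
z changes by −(z-row coeff of x3)·ratio = −(-20/3)·(9/8) = 15/2.
New z = 8 + (15/2) = 31/2.

31/2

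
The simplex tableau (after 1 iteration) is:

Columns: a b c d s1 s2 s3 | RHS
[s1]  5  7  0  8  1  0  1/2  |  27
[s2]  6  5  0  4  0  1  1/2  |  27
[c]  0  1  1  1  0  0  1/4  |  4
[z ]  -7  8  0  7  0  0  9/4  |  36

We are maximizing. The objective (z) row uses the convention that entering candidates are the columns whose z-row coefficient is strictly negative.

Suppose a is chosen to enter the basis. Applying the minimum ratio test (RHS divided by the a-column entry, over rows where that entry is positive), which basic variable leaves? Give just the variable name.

Ratios: row 1 (s1): 27/5 = 27/5; row 2 (s2): 27/6 = 9/2; row 3 (c): entry 0 ≤ 0, skip.
Minimum ratio 9/2 is in the s2 row, so s2 leaves.

s2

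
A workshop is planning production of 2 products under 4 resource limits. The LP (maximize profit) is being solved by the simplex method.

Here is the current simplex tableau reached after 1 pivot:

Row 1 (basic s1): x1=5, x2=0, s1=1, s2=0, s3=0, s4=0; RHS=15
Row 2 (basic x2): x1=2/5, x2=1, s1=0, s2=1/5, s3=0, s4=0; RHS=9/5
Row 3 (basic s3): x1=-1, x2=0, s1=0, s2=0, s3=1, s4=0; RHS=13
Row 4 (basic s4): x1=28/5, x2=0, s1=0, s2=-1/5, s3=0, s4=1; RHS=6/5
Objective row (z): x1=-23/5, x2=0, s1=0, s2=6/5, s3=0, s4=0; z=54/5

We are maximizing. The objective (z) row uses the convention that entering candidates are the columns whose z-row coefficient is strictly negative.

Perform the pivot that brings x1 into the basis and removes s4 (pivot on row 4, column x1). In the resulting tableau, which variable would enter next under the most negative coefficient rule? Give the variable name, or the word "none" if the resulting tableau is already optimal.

Pivot element 28/5. New z-row = old z-row − (-23/5)·(row 4/(28/5)).
Updated z-row coefficients: x1: 0, x2: 0, s1: 0, s2: 29/28, s3: 0, s4: 23/28.
No coefficient is strictly negative; the tableau after this pivot is optimal.

none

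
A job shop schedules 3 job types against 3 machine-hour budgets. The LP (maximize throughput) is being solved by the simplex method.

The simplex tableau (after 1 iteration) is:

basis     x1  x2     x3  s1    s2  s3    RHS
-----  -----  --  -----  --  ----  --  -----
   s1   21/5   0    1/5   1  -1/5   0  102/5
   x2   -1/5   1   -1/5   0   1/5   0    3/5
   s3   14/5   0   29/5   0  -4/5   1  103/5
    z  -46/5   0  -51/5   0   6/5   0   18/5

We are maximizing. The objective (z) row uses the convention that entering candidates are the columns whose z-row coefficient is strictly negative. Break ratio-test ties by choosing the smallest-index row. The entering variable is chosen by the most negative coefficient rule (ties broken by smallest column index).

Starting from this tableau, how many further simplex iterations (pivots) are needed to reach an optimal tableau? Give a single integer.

pivot: x3 in, s3 out → z = 1155/29
pivot: x1 in, s1 out → z = 7181/119
pivot: s2 in, x2 out → z = 129/2
No improving column remains; optimal.

3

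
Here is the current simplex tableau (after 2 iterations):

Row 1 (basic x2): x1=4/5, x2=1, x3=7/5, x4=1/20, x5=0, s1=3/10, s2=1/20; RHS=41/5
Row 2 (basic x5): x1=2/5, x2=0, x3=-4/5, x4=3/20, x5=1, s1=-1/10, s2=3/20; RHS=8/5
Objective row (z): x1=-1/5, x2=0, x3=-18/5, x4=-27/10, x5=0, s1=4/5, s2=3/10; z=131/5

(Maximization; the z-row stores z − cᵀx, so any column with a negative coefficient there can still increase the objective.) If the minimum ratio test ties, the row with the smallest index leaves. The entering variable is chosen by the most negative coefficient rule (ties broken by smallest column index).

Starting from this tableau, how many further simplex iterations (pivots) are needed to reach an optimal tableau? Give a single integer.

2

pivot: x3 in, x2 out → z = 331/7
pivot: x4 in, x5 out → z = 689/5
No improving column remains; optimal.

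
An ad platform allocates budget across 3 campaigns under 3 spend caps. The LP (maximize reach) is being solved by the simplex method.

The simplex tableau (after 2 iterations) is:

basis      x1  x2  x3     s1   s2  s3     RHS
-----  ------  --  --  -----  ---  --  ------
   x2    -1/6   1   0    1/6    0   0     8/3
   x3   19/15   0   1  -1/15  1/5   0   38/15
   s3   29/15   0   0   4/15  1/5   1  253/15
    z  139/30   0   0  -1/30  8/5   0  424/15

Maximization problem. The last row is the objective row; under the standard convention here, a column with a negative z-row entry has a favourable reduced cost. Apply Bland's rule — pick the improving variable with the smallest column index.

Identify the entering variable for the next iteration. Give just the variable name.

s1

Objective-row coefficients: x1: 139/30, x2: 0, x3: 0, s1: -1/30, s2: 8/5, s3: 0.
Improving columns: s1. Bland's rule picks the smallest column index → s1.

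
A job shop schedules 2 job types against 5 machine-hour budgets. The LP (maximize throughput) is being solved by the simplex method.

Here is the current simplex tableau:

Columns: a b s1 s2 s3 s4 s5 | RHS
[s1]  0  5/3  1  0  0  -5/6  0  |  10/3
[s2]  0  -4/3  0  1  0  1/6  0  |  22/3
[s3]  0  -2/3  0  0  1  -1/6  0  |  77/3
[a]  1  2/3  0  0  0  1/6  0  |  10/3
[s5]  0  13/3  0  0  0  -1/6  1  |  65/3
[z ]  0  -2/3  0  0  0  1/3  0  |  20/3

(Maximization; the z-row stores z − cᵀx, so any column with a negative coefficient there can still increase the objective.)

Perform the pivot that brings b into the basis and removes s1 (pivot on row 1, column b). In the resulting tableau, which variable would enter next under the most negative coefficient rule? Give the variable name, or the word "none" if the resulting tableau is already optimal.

none

Pivot element 5/3. New z-row = old z-row − (-2/3)·(row 1/(5/3)).
Updated z-row coefficients: a: 0, b: 0, s1: 2/5, s2: 0, s3: 0, s4: 0, s5: 0.
No coefficient is strictly negative; the tableau after this pivot is optimal.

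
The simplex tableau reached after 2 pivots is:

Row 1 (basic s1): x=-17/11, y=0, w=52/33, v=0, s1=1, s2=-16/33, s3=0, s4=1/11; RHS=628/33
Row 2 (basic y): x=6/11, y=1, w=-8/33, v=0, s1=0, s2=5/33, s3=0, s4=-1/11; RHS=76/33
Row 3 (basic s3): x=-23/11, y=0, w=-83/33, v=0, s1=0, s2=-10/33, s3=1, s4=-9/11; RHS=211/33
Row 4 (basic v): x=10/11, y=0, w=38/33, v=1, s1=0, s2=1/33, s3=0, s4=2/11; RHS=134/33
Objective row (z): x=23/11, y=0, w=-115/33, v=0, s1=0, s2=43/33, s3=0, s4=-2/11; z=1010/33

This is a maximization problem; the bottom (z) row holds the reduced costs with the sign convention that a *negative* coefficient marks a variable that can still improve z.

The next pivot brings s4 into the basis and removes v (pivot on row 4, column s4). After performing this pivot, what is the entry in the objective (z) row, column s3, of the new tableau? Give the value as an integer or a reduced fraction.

0

Pivot element is row 4, column s4: 2/11.
Normalize row 4: new (row 4, s3) = 0/(2/11) = 0.
z-row ← z-row − (-2/11)·(new row 4): 0 − (-2/11)·0 = 0.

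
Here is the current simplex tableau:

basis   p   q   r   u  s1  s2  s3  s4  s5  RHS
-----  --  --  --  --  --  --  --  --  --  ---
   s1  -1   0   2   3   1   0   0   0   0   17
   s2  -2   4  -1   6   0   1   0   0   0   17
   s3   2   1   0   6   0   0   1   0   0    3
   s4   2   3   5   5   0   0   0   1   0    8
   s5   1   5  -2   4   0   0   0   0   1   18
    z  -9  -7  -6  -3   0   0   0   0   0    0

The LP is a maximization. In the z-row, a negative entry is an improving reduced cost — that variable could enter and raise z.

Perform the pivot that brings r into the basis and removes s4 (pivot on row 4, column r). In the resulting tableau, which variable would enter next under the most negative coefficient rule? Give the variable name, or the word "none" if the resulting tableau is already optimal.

Pivot element 5. New z-row = old z-row − (-6)·(row 4/5).
Updated z-row coefficients: p: -33/5, q: -17/5, r: 0, u: 3, s1: 0, s2: 0, s3: 0, s4: 6/5, s5: 0.
The most negative is -33/5 in column p, so p would enter next.

p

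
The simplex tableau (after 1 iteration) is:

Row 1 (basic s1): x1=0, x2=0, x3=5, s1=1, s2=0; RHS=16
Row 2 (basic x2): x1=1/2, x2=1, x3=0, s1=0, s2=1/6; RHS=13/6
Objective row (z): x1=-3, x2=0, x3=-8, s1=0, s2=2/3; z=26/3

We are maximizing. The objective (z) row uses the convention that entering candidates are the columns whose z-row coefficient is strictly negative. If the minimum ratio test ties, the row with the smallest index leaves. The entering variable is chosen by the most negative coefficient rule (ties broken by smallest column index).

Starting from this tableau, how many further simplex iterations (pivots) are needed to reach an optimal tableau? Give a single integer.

pivot: x3 in, s1 out → z = 514/15
pivot: x1 in, x2 out → z = 709/15
No improving column remains; optimal.

2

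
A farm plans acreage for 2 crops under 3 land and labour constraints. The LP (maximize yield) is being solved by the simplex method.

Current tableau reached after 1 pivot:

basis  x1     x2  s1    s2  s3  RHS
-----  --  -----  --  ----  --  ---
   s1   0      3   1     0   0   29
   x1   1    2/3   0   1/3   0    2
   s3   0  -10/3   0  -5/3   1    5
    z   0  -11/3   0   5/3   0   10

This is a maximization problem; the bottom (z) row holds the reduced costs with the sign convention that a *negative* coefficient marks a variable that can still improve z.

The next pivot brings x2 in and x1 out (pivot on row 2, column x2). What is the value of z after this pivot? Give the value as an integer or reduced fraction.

Minimum ratio for x2: 2/(2/3) = 3.
z changes by −(z-row coeff of x2)·ratio = −(-11/3)·3 = 11.
New z = 10 + 11 = 21.

21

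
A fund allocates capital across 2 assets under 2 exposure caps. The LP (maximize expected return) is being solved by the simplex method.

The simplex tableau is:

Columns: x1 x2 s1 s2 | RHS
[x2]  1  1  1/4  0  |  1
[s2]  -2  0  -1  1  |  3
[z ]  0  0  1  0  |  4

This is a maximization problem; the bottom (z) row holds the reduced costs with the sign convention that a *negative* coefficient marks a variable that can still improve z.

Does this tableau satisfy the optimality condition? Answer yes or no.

yes

No objective-row coefficient is strictly negative, so no entering variable exists; the tableau is optimal.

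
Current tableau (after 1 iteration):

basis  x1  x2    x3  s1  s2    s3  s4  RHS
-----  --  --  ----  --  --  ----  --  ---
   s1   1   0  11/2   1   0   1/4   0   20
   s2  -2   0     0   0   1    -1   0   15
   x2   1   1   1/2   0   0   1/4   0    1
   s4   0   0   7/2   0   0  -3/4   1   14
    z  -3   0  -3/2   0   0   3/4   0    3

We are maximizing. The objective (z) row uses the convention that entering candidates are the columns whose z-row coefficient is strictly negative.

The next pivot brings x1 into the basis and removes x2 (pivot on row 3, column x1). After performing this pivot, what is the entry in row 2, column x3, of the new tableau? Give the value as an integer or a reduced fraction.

Pivot element is row 3, column x1: 1.
Normalize row 3: new (row 3, x3) = (1/2)/1 = 1/2.
row 2 ← row 2 − (-2)·(new row 3): 0 − (-2)·(1/2) = 1.

1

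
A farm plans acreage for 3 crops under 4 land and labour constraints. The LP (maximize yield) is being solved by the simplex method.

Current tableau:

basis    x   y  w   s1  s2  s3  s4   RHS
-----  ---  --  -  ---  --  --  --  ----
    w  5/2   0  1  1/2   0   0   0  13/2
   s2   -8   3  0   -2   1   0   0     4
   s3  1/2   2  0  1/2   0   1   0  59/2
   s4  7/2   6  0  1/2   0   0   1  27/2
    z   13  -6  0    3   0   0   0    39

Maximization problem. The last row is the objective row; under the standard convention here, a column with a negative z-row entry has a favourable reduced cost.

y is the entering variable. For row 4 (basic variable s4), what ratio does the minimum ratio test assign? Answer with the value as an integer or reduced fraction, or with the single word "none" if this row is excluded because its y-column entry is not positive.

9/4

Ratio = RHS / (y entry) = (27/2) / 6 = 9/4.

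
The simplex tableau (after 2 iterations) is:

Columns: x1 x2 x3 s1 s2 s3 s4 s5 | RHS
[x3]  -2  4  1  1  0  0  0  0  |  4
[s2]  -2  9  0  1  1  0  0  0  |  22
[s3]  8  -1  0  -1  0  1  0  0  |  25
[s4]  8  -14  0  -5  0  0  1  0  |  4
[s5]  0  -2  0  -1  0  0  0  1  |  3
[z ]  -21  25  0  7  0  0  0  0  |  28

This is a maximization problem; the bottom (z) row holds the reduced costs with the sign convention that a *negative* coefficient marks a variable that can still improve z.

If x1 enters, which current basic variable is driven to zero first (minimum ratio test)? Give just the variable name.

s4

Ratios: row 1 (x3): entry -2 ≤ 0, skip; row 2 (s2): entry -2 ≤ 0, skip; row 3 (s3): 25/8 = 25/8; row 4 (s4): 4/8 = 1/2; row 5 (s5): entry 0 ≤ 0, skip.
Minimum ratio 1/2 is in the s4 row, so s4 leaves.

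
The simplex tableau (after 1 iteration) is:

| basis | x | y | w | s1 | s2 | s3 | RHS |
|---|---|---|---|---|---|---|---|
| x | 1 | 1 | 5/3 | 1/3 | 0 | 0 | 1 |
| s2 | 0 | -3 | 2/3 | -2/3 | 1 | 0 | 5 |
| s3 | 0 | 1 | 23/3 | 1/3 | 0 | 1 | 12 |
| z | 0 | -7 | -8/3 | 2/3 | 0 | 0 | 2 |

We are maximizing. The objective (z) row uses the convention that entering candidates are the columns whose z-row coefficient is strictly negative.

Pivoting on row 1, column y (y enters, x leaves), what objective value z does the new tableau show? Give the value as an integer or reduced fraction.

9

Minimum ratio for y: 1/1 = 1.
z changes by −(z-row coeff of y)·ratio = −(-7)·1 = 7.
New z = 2 + 7 = 9.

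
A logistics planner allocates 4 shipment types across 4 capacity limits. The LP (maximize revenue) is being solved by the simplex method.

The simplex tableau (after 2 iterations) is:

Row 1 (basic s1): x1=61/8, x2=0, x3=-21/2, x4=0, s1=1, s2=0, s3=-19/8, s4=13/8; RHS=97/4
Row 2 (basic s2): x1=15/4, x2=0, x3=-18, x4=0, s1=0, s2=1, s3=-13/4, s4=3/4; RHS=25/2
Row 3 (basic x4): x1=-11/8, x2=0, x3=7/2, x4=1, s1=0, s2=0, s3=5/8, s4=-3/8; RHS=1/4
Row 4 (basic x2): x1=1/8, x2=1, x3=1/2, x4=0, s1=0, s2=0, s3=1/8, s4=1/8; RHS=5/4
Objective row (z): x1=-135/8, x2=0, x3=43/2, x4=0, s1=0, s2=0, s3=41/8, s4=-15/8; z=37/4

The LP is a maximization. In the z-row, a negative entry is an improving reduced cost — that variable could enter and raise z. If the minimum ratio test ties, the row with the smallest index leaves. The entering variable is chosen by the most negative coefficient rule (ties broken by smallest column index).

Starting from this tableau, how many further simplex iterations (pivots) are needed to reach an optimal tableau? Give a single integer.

2

pivot: x1 in, s1 out → z = 3838/61
pivot: x3 in, x2 out → z = 2670/41
No improving column remains; optimal.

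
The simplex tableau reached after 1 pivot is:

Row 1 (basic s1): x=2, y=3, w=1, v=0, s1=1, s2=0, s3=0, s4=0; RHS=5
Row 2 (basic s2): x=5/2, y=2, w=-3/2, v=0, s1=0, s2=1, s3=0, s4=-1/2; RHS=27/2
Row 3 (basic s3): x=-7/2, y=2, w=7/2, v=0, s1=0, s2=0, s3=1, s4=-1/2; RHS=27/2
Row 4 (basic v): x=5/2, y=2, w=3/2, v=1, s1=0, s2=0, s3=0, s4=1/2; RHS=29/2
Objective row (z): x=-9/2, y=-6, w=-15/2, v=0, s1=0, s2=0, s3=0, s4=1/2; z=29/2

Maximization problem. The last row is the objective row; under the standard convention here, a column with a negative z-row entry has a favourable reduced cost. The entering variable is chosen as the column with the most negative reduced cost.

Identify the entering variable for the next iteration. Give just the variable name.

w

Objective-row coefficients: x: -9/2, y: -6, w: -15/2, v: 0, s1: 0, s2: 0, s3: 0, s4: 1/2.
The most negative is -15/2 in column w, so w enters.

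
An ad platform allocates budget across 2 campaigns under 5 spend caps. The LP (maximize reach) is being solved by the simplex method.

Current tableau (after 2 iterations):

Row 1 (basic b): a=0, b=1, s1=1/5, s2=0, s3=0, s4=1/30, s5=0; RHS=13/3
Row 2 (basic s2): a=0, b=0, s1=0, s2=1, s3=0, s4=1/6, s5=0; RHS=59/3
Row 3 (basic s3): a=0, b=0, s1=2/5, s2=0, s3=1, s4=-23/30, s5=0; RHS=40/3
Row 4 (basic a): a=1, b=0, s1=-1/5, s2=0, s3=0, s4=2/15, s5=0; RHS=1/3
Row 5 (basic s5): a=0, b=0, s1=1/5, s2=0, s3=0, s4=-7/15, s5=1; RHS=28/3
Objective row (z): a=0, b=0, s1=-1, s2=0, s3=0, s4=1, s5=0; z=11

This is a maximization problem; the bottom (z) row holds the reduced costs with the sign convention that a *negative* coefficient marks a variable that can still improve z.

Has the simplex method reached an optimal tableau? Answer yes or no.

no

Column s1 has objective-row coefficient -1, which is negative; an improving pivot exists, so not yet optimal.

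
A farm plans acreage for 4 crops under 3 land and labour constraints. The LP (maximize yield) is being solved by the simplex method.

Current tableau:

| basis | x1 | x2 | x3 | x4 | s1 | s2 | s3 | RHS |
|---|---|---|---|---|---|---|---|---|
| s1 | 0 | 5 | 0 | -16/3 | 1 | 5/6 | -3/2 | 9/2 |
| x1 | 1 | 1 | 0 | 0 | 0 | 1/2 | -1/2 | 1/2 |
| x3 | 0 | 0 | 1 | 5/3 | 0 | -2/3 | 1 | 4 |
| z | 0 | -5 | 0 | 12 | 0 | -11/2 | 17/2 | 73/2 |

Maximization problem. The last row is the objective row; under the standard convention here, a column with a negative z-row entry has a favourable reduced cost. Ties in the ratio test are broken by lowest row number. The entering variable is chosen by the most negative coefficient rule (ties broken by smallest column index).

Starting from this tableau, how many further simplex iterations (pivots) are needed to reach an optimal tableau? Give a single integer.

pivot: s2 in, x1 out → z = 42
No improving column remains; optimal.

1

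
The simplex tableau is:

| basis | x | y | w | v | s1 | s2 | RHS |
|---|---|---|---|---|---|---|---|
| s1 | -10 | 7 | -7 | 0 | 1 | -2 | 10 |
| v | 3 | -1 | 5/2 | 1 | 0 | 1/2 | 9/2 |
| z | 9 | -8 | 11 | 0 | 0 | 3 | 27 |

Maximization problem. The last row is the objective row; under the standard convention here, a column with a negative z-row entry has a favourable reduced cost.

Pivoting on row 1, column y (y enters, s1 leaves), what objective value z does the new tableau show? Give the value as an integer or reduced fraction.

Minimum ratio for y: 10/7 = 10/7.
z changes by −(z-row coeff of y)·ratio = −(-8)·(10/7) = 80/7.
New z = 27 + (80/7) = 269/7.

269/7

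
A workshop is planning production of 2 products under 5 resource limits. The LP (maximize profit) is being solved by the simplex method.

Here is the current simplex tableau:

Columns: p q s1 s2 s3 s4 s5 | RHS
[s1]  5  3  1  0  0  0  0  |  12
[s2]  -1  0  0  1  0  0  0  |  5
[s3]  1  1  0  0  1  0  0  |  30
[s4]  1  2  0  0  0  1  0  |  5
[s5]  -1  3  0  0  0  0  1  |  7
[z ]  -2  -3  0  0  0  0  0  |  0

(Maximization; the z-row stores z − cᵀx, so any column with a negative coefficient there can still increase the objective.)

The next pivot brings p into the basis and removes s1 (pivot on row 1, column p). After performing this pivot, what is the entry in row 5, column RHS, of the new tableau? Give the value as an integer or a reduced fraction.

47/5

Pivot element is row 1, column p: 5.
Normalize row 1: new (row 1, RHS) = 12/5 = 12/5.
row 5 ← row 5 − (-1)·(new row 1): 7 − (-1)·(12/5) = 47/5.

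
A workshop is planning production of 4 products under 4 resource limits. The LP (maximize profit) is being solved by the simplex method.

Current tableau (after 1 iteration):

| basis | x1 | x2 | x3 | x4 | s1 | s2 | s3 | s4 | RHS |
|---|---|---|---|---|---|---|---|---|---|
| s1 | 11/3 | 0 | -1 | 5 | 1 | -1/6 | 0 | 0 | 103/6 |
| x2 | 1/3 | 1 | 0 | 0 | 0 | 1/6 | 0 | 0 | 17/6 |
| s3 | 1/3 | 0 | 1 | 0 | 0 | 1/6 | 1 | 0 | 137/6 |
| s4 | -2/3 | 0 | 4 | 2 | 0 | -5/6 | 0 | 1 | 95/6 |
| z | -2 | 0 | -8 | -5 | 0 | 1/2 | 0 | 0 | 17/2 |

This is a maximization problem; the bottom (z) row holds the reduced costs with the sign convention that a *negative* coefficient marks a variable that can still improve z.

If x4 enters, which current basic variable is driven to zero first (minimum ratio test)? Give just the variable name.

Ratios: row 1 (s1): (103/6)/5 = 103/30; row 2 (x2): entry 0 ≤ 0, skip; row 3 (s3): entry 0 ≤ 0, skip; row 4 (s4): (95/6)/2 = 95/12.
Minimum ratio 103/30 is in the s1 row, so s1 leaves.

s1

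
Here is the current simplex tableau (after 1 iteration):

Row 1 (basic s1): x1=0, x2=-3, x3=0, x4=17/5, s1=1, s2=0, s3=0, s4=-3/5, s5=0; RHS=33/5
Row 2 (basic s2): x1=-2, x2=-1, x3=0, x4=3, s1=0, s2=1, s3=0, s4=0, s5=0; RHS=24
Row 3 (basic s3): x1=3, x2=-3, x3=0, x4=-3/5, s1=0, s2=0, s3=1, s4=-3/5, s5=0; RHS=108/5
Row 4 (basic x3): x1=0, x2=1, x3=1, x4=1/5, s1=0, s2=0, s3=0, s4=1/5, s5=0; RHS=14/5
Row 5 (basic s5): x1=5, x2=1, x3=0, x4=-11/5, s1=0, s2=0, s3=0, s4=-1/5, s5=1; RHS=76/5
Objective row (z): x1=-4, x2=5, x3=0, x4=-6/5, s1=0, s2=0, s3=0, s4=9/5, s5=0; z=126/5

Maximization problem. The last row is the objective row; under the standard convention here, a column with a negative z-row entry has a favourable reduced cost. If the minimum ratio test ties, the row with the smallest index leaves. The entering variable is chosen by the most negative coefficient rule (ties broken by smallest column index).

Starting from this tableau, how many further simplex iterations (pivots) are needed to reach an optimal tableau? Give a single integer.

2

pivot: x1 in, s5 out → z = 934/25
pivot: x4 in, s1 out → z = 3664/85
No improving column remains; optimal.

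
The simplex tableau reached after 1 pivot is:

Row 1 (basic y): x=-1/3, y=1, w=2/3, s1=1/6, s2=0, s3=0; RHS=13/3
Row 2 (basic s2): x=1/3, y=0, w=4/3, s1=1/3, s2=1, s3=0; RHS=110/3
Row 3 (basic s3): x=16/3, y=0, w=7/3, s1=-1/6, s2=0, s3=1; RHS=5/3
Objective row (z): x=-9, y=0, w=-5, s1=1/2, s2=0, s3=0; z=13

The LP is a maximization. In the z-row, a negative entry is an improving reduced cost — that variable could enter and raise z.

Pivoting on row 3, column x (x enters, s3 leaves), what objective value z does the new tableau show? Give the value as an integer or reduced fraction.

Minimum ratio for x: (5/3)/(16/3) = 5/16.
z changes by −(z-row coeff of x)·ratio = −(-9)·(5/16) = 45/16.
New z = 13 + (45/16) = 253/16.

253/16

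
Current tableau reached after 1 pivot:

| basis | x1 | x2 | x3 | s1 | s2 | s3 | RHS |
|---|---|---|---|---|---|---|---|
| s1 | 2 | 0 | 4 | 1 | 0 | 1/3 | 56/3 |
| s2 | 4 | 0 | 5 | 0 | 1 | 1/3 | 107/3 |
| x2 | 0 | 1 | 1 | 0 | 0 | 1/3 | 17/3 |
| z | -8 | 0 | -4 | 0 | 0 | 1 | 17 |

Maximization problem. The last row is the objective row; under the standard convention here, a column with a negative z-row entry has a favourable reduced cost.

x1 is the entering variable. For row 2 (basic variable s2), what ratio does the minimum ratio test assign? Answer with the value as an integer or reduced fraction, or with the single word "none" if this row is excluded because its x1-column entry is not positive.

107/12

Ratio = RHS / (x1 entry) = (107/3) / 4 = 107/12.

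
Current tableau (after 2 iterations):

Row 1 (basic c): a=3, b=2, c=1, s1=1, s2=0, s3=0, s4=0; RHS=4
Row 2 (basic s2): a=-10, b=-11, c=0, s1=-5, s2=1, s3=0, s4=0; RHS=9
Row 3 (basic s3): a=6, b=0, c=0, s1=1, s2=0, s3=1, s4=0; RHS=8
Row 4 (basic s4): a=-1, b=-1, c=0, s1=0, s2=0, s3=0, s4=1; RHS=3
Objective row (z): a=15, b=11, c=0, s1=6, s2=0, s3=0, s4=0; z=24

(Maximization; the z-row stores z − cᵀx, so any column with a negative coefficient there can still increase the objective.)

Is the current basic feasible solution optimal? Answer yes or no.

No objective-row coefficient is strictly negative, so no entering variable exists; the tableau is optimal.

yes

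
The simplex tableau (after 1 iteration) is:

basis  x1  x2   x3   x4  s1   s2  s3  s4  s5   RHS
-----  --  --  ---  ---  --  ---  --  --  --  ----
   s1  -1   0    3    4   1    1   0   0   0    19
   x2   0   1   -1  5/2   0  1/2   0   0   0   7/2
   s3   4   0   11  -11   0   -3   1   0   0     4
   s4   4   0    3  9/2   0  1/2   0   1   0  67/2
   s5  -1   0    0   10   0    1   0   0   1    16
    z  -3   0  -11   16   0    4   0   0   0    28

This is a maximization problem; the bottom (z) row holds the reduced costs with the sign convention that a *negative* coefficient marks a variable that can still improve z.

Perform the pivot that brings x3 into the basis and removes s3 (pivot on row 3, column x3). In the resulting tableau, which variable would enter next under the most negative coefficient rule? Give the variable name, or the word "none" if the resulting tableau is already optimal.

Pivot element 11. New z-row = old z-row − (-11)·(row 3/11).
Updated z-row coefficients: x1: 1, x2: 0, x3: 0, x4: 5, s1: 0, s2: 1, s3: 1, s4: 0, s5: 0.
No coefficient is strictly negative; the tableau after this pivot is optimal.

none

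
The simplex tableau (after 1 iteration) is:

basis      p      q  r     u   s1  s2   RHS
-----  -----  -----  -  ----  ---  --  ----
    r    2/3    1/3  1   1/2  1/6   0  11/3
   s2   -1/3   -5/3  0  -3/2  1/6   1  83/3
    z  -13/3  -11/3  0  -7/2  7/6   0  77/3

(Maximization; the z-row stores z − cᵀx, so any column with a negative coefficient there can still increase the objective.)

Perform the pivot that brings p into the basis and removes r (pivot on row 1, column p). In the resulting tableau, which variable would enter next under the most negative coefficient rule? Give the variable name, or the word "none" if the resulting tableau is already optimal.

Pivot element 2/3. New z-row = old z-row − (-13/3)·(row 1/(2/3)).
Updated z-row coefficients: p: 0, q: -3/2, r: 13/2, u: -1/4, s1: 9/4, s2: 0.
The most negative is -3/2 in column q, so q would enter next.

q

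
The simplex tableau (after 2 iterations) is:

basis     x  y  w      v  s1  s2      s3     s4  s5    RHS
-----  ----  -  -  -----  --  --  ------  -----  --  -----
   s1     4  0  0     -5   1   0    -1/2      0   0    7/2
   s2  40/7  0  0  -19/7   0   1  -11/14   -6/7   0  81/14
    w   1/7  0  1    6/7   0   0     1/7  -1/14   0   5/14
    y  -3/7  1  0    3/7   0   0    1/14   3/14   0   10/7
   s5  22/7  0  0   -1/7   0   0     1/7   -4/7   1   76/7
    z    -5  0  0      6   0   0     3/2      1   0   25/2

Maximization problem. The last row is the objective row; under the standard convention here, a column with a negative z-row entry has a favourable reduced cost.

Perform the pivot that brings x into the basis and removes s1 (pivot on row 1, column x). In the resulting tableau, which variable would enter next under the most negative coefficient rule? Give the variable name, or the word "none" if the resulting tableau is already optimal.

v

Pivot element 4. New z-row = old z-row − (-5)·(row 1/4).
Updated z-row coefficients: x: 0, y: 0, w: 0, v: -1/4, s1: 5/4, s2: 0, s3: 7/8, s4: 1, s5: 0.
The most negative is -1/4 in column v, so v would enter next.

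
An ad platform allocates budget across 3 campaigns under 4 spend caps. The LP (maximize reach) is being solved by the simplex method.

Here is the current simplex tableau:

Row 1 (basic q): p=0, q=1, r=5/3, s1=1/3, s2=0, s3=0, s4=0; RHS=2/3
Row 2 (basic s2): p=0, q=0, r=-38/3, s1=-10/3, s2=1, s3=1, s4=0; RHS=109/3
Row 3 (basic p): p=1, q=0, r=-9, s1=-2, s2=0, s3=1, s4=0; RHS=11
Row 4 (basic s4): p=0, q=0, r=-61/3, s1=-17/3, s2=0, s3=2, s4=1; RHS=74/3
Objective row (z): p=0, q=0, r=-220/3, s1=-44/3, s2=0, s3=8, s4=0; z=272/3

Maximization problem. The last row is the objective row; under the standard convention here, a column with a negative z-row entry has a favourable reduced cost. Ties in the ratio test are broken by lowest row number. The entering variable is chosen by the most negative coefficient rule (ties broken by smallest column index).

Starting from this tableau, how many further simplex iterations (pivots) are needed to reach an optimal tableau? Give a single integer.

1

pivot: r in, q out → z = 120
No improving column remains; optimal.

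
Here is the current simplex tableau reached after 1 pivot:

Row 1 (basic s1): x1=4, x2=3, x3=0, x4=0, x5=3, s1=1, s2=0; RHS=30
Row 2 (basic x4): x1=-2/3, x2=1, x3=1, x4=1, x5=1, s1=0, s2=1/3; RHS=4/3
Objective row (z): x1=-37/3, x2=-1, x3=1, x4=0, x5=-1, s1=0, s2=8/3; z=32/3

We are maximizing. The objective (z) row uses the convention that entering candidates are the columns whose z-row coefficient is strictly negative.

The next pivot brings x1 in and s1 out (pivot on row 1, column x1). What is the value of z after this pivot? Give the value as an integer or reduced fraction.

619/6

Minimum ratio for x1: 30/4 = 15/2.
z changes by −(z-row coeff of x1)·ratio = −(-37/3)·(15/2) = 185/2.
New z = 32/3 + (185/2) = 619/6.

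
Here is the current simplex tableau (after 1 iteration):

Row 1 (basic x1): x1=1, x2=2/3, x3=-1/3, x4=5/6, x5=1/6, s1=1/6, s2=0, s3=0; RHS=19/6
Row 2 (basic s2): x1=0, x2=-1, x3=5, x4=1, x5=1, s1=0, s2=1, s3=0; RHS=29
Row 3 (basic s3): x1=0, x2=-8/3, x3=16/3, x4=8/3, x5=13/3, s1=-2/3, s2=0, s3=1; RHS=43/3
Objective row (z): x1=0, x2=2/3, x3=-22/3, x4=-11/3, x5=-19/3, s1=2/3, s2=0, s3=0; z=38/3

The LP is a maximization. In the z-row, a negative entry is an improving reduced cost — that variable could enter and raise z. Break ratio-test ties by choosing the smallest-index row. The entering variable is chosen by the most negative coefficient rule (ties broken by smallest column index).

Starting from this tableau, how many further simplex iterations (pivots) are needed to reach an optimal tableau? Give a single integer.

pivot: x3 in, s3 out → z = 259/8
pivot: x2 in, x1 out → z = 227/4
No improving column remains; optimal.

2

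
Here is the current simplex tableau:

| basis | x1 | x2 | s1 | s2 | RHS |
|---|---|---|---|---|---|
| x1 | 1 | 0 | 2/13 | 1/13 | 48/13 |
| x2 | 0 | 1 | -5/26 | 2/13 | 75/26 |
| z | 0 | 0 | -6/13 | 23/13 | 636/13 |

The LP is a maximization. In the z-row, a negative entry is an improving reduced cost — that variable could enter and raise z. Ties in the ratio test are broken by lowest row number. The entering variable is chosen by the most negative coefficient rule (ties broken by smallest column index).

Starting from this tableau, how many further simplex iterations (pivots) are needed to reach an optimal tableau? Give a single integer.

1

pivot: s1 in, x1 out → z = 60
No improving column remains; optimal.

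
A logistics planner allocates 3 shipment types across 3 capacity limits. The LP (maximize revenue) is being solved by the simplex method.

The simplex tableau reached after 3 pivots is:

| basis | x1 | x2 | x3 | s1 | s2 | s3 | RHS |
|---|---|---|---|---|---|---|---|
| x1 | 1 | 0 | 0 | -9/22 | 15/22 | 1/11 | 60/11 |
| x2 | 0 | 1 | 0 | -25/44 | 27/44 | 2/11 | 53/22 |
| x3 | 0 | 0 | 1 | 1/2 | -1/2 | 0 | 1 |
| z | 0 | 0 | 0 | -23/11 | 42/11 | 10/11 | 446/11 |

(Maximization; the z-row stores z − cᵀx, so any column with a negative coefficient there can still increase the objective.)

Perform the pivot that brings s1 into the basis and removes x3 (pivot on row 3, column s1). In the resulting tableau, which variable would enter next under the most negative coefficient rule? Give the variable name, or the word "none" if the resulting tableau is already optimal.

none

Pivot element 1/2. New z-row = old z-row − (-23/11)·(row 3/(1/2)).
Updated z-row coefficients: x1: 0, x2: 0, x3: 46/11, s1: 0, s2: 19/11, s3: 10/11.
No coefficient is strictly negative; the tableau after this pivot is optimal.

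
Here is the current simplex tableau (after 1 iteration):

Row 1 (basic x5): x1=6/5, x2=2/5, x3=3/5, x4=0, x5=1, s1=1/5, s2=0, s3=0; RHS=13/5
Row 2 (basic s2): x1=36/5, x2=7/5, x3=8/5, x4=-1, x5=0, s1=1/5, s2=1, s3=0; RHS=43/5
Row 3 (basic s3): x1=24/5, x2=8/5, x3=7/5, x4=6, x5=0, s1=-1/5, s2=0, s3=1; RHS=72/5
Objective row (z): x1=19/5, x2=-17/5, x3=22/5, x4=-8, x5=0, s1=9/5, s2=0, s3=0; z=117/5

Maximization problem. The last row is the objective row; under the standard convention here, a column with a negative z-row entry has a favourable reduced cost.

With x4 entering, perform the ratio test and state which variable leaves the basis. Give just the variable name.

s3

Ratios: row 1 (x5): entry 0 ≤ 0, skip; row 2 (s2): entry -1 ≤ 0, skip; row 3 (s3): (72/5)/6 = 12/5.
Minimum ratio 12/5 is in the s3 row, so s3 leaves.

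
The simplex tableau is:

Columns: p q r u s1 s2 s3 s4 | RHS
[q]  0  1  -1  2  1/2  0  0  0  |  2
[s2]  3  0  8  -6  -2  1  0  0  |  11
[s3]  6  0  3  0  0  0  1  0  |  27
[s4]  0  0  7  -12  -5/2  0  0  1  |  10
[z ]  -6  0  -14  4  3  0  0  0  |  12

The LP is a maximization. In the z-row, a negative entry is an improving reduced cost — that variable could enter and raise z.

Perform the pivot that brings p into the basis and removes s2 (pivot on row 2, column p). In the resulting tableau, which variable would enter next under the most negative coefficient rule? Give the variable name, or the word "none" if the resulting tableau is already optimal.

Pivot element 3. New z-row = old z-row − (-6)·(row 2/3).
Updated z-row coefficients: p: 0, q: 0, r: 2, u: -8, s1: -1, s2: 2, s3: 0, s4: 0.
The most negative is -8 in column u, so u would enter next.

u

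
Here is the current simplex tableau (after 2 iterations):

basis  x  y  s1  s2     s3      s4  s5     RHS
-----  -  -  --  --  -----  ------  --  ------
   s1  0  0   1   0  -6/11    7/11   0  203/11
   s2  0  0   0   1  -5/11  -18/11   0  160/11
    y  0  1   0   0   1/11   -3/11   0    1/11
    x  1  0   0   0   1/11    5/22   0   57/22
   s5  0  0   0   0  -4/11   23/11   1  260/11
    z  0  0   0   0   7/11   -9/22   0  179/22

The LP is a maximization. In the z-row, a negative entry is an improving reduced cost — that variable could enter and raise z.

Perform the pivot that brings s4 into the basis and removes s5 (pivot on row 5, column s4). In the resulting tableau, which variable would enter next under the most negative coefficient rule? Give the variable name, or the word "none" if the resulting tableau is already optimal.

none

Pivot element 23/11. New z-row = old z-row − (-9/22)·(row 5/(23/11)).
Updated z-row coefficients: x: 0, y: 0, s1: 0, s2: 0, s3: 13/23, s4: 0, s5: 9/46.
No coefficient is strictly negative; the tableau after this pivot is optimal.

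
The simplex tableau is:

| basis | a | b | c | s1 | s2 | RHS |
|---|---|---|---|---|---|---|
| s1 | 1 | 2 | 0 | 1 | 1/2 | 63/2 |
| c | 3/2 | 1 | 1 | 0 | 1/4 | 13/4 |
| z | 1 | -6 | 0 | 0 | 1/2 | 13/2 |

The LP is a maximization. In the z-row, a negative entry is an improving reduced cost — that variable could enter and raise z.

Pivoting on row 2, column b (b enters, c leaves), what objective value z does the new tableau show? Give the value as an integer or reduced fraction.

26

Minimum ratio for b: (13/4)/1 = 13/4.
z changes by −(z-row coeff of b)·ratio = −(-6)·(13/4) = 39/2.
New z = 13/2 + (39/2) = 26.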